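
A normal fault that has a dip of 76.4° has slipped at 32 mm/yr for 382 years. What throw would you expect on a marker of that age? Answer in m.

11.9 m

dip-slip = rate × time = 32 mm/yr × 382 years = 12.22 m
throw = dip-slip × sin(dip) = 12.22 × sin(76.4°) = 11.9 m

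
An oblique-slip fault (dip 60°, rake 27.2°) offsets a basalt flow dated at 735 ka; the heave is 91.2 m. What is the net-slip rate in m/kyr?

0.543 m/kyr

dip-slip = heave / cos(dip) = 91.2 / cos(60°) = 182.4 m
net slip = dip-slip / sin(rake) = 182.4 / sin(27.2°) = 399 m
rate = 399 m / 735 ka = 0.000543 m/yr = 0.543 m/kyr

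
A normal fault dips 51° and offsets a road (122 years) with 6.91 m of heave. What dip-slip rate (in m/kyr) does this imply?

90 m/kyr

dip-slip = heave / cos(dip) = 6.91 m / cos(51°) = 10.98 m
rate = 10.98 m / 122 years = 0.0900 m/yr = 90 m/kyr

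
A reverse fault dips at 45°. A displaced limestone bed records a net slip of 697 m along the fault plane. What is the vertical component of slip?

493 m

throw = dip-slip × sin(dip) = 697 m × sin(45°) = 493 m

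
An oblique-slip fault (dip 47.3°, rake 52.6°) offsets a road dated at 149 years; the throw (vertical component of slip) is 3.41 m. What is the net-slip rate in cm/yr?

dip-slip = throw / sin(dip) = 3.41 / sin(47.3°) = 4.640 m
net slip = dip-slip / sin(rake) = 4.640 / sin(52.6°) = 5.841 m
rate = 5.841 m / 149 years = 0.0392 m/yr = 3.92 cm/yr

3.92 cm/yr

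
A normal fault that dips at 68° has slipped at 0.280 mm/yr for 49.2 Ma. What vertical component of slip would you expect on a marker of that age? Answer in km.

12.8 km

dip-slip = rate × time = 0.280 mm/yr × 49.2 Ma = 13780 m
throw = dip-slip × sin(dip) = 13780 × sin(68°) = 12800 m = 12.8 km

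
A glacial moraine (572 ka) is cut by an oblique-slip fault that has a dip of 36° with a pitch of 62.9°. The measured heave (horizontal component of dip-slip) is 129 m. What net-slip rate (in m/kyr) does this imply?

0.313 m/kyr

dip-slip = heave / cos(dip) = 129 / cos(36°) = 159.5 m
net slip = dip-slip / sin(rake) = 159.5 / sin(62.9°) = 179.1 m
rate = 179.1 m / 572 ka = 0.000313 m/yr = 0.313 m/kyr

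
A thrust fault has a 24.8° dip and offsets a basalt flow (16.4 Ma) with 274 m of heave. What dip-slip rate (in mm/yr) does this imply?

dip-slip = heave / cos(dip) = 274 m / cos(24.8°) = 301.8 m
rate = 301.8 m / 16.4 Ma = 0.0000184 m/yr = 0.0184 mm/yr

0.0184 mm/yr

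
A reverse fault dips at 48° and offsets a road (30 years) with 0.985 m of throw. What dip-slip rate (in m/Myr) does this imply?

dip-slip = throw / sin(dip) = 0.985 m / sin(48°) = 1.325 m
rate = 1.325 m / 30 years = 0.0442 m/yr = 44200 m/Myr

44200 m/Myr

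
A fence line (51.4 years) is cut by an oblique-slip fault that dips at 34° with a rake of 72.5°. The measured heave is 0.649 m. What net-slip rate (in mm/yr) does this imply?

dip-slip = heave / cos(dip) = 0.649 / cos(34°) = 0.7828 m
net slip = dip-slip / sin(rake) = 0.7828 / sin(72.5°) = 0.8208 m
rate = 0.8208 m / 51.4 years = 0.0160 m/yr = 16 mm/yr

16 mm/yr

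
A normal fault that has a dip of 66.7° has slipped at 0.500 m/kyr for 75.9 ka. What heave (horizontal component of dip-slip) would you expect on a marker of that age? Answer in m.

dip-slip = rate × time = 0.500 m/kyr × 75.9 ka = 37.95 m
heave = dip-slip × cos(dip) = 37.95 × cos(66.7°) = 15 m

15 m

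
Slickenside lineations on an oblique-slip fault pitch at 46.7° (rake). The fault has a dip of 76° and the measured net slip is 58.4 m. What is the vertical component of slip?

41.2 m

dip-slip = net slip × sin(rake) = 58.4 m × sin(46.7°) = 42.50 m
throw = dip-slip × sin(dip) = 42.50 × sin(76°) = 41.2 m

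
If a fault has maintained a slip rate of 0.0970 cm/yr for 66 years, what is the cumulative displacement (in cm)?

6.40 cm

slip = rate × time = 0.0970 cm/yr × 66 years = 0.0640 m = 6.40 cm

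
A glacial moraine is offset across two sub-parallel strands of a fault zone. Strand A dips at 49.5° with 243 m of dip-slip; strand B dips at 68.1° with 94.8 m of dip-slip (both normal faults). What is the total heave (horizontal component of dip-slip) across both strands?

heave_A = 243 × cos(49.5°) = 157.8 m
heave_B = 94.8 × cos(68.1°) = 35.36 m
total = 157.8 + 35.36 = 193 m

193 m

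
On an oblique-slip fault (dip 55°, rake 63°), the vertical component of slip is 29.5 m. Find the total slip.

dip-slip = throw / sin(dip) = 29.5 / sin(55°) = 36.01 m
net slip = dip-slip / sin(rake) = 36.01 / sin(63°) = 40.4 m

40.4 m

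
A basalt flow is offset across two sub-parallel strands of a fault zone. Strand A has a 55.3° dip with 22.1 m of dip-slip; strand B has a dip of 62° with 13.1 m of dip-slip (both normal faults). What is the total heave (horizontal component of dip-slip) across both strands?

heave_A = 22.1 × cos(55.3°) = 12.58 m
heave_B = 13.1 × cos(62°) = 6.150 m
total = 12.58 + 6.150 = 18.7 m

18.7 m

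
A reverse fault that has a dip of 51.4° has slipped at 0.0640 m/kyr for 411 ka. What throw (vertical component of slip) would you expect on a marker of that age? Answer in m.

20.6 m

dip-slip = rate × time = 0.0640 m/kyr × 411 ka = 26.30 m
throw = dip-slip × sin(dip) = 26.30 × sin(51.4°) = 20.6 m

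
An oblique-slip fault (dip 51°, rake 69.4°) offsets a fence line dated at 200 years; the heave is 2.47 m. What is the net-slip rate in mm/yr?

21 mm/yr

dip-slip = heave / cos(dip) = 2.47 / cos(51°) = 3.925 m
net slip = dip-slip / sin(rake) = 3.925 / sin(69.4°) = 4.193 m
rate = 4.193 m / 200 years = 0.0210 m/yr = 21 mm/yr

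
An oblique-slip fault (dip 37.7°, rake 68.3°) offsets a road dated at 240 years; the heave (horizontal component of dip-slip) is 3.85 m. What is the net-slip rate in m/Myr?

21800 m/Myr

dip-slip = heave / cos(dip) = 3.85 / cos(37.7°) = 4.866 m
net slip = dip-slip / sin(rake) = 4.866 / sin(68.3°) = 5.237 m
rate = 5.237 m / 240 years = 0.0218 m/yr = 21800 m/Myr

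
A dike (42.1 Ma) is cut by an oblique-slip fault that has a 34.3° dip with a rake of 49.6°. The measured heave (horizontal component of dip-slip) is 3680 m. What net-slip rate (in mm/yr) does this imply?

0.139 mm/yr

dip-slip = heave / cos(dip) = 3680 / cos(34.3°) = 4455 m
net slip = dip-slip / sin(rake) = 4455 / sin(49.6°) = 5850 m
rate = 5850 m / 42.1 Ma = 0.000139 m/yr = 0.139 mm/yr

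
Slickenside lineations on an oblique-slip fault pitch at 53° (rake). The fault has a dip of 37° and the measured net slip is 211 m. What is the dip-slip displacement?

169 m

dip-slip = net slip × sin(rake) = 211 m × sin(53°) = 169 m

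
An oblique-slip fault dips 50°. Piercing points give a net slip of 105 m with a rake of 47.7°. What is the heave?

dip-slip = net slip × sin(rake) = 105 m × sin(47.7°) = 77.66 m
heave = dip-slip × cos(dip) = 77.66 × cos(50°) = 49.9 m

49.9 m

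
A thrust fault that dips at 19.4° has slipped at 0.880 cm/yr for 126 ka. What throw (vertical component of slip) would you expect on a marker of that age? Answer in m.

368 m

dip-slip = rate × time = 0.880 cm/yr × 126 ka = 1109 m
throw = dip-slip × sin(dip) = 1109 × sin(19.4°) = 368 m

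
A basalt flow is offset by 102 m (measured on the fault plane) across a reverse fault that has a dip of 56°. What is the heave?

57 m

heave = dip-slip × cos(dip) = 102 m × cos(56°) = 57 m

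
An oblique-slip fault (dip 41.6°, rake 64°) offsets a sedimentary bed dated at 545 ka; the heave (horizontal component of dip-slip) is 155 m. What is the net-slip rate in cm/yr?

0.0423 cm/yr

dip-slip = heave / cos(dip) = 155 / cos(41.6°) = 207.3 m
net slip = dip-slip / sin(rake) = 207.3 / sin(64°) = 230.6 m
rate = 230.6 m / 545 ka = 0.000423 m/yr = 0.0423 cm/yr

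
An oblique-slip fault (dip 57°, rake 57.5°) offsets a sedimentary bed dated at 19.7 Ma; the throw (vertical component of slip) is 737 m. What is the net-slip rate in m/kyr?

0.0529 m/kyr

dip-slip = throw / sin(dip) = 737 / sin(57°) = 878.8 m
net slip = dip-slip / sin(rake) = 878.8 / sin(57.5°) = 1042 m
rate = 1042 m / 19.7 Ma = 0.0000529 m/yr = 0.0529 m/kyr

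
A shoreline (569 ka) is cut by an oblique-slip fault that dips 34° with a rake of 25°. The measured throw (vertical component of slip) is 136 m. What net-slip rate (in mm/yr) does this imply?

1.01 mm/yr

dip-slip = throw / sin(dip) = 136 / sin(34°) = 243.2 m
net slip = dip-slip / sin(rake) = 243.2 / sin(25°) = 575.5 m
rate = 575.5 m / 569 ka = 0.00101 m/yr = 1.01 mm/yr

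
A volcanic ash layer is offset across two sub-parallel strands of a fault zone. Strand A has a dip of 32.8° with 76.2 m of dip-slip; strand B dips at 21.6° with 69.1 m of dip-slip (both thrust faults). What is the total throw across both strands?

66.7 m

throw_A = 76.2 × sin(32.8°) = 41.28 m
throw_B = 69.1 × sin(21.6°) = 25.44 m
total = 41.28 + 25.44 = 66.7 m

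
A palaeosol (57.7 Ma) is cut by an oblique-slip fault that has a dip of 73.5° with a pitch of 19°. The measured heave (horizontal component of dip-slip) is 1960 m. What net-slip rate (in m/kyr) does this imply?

0.367 m/kyr

dip-slip = heave / cos(dip) = 1960 / cos(73.5°) = 6901 m
net slip = dip-slip / sin(rake) = 6901 / sin(19°) = 21200 m
rate = 21200 m / 57.7 Ma = 0.000367 m/yr = 0.367 m/kyr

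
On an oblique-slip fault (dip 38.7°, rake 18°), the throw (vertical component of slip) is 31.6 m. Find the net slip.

164 m

dip-slip = throw / sin(dip) = 31.6 / sin(38.7°) = 50.54 m
net slip = dip-slip / sin(rake) = 50.54 / sin(18°) = 164 m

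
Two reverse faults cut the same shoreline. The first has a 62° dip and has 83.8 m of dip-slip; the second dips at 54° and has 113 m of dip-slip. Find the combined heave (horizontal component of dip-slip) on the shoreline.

heave_A = 83.8 × cos(62°) = 39.34 m
heave_B = 113 × cos(54°) = 66.42 m
total = 39.34 + 66.42 = 106 m

106 m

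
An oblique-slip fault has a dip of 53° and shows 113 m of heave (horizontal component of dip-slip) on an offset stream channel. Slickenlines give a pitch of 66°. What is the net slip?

206 m

dip-slip = heave / cos(dip) = 113 / cos(53°) = 187.8 m
net slip = dip-slip / sin(rake) = 187.8 / sin(66°) = 206 m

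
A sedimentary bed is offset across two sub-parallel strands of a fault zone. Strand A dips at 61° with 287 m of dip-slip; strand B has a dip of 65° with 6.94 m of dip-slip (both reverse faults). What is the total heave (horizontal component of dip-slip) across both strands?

heave_A = 287 × cos(61°) = 139.1 m
heave_B = 6.94 × cos(65°) = 2.933 m
total = 139.1 + 2.933 = 142 m

142 m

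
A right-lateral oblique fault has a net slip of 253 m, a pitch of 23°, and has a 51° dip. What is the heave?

dip-slip = net slip × sin(rake) = 253 m × sin(23°) = 98.85 m
heave = dip-slip × cos(dip) = 98.85 × cos(51°) = 62.2 m

62.2 m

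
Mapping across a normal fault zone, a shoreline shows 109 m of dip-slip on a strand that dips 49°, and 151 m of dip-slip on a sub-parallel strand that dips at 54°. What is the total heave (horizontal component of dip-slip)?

heave_A = 109 × cos(49°) = 71.51 m
heave_B = 151 × cos(54°) = 88.76 m
total = 71.51 + 88.76 = 160 m

160 m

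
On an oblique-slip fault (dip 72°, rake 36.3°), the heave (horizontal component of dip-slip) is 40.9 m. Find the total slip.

224 m

dip-slip = heave / cos(dip) = 40.9 / cos(72°) = 132.4 m
net slip = dip-slip / sin(rake) = 132.4 / sin(36.3°) = 224 m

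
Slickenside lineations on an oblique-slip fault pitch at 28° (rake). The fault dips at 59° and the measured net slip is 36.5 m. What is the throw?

14.7 m

dip-slip = net slip × sin(rake) = 36.5 m × sin(28°) = 17.14 m
throw = dip-slip × sin(dip) = 17.14 × sin(59°) = 14.7 m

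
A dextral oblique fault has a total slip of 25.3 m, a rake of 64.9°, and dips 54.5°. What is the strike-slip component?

strike-slip = net slip × cos(rake) = 25.3 m × cos(64.9°) = 10.7 m

10.7 m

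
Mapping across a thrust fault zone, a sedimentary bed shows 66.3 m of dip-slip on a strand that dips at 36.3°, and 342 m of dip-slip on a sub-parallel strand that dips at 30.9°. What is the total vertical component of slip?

215 m

throw_A = 66.3 × sin(36.3°) = 39.25 m
throw_B = 342 × sin(30.9°) = 175.6 m
total = 39.25 + 175.6 = 215 m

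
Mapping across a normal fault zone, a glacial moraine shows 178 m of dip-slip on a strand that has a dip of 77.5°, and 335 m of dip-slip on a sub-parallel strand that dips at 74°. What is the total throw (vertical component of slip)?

throw_A = 178 × sin(77.5°) = 173.8 m
throw_B = 335 × sin(74°) = 322 m
total = 173.8 + 322 = 496 m

496 m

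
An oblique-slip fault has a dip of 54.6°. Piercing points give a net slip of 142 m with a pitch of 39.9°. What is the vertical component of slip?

74.2 m

dip-slip = net slip × sin(rake) = 142 m × sin(39.9°) = 91.09 m
throw = dip-slip × sin(dip) = 91.09 × sin(54.6°) = 74.2 m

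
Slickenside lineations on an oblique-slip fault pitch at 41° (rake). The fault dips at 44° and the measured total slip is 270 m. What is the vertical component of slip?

dip-slip = net slip × sin(rake) = 270 m × sin(41°) = 177.1 m
throw = dip-slip × sin(dip) = 177.1 × sin(44°) = 123 m

123 m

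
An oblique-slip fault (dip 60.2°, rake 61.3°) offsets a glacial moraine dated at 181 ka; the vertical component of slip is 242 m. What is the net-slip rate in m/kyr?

dip-slip = throw / sin(dip) = 242 / sin(60.2°) = 278.9 m
net slip = dip-slip / sin(rake) = 278.9 / sin(61.3°) = 317.9 m
rate = 317.9 m / 181 ka = 0.00176 m/yr = 1.76 m/kyr

1.76 m/kyr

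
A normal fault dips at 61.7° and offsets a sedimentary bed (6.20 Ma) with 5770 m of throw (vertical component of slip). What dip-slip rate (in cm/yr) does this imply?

0.106 cm/yr

dip-slip = throw / sin(dip) = 5770 m / sin(61.7°) = 6553 m
rate = 6553 m / 6.20 Ma = 0.00106 m/yr = 0.106 cm/yr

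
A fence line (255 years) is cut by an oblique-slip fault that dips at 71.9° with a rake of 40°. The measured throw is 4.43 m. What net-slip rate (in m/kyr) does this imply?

dip-slip = throw / sin(dip) = 4.43 / sin(71.9°) = 4.661 m
net slip = dip-slip / sin(rake) = 4.661 / sin(40°) = 7.251 m
rate = 7.251 m / 255 years = 0.0284 m/yr = 28.4 m/kyr

28.4 m/kyr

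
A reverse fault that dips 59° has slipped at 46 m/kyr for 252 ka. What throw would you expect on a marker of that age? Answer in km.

9.94 km

dip-slip = rate × time = 46 m/kyr × 252 ka = 11590 m
throw = dip-slip × sin(dip) = 11590 × sin(59°) = 9940 m = 9.94 km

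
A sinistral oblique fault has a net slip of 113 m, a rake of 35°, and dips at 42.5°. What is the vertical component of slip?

dip-slip = net slip × sin(rake) = 113 m × sin(35°) = 64.81 m
throw = dip-slip × sin(dip) = 64.81 × sin(42.5°) = 43.8 m

43.8 m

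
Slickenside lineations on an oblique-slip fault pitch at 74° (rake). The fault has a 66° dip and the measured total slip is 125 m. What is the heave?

dip-slip = net slip × sin(rake) = 125 m × sin(74°) = 120.2 m
heave = dip-slip × cos(dip) = 120.2 × cos(66°) = 48.9 m

48.9 m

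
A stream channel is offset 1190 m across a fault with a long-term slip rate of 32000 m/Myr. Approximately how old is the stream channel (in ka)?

37.2 ka

age = offset / rate = 1190 m / (32000 m/Myr) = 37200 yr = 37.2 ka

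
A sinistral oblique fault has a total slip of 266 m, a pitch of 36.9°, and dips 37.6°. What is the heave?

127 m

dip-slip = net slip × sin(rake) = 266 m × sin(36.9°) = 159.7 m
heave = dip-slip × cos(dip) = 159.7 × cos(37.6°) = 127 m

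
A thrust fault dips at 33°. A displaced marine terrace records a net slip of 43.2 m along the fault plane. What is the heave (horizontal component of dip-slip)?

36.2 m

heave = dip-slip × cos(dip) = 43.2 m × cos(33°) = 36.2 m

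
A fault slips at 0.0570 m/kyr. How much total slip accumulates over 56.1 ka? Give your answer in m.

3.20 m

slip = rate × time = 0.0570 m/kyr × 56.1 ka = 3.20 m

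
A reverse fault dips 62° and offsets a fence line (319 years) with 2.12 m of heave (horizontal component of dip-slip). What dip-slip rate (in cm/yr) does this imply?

1.42 cm/yr

dip-slip = heave / cos(dip) = 2.12 m / cos(62°) = 4.516 m
rate = 4.516 m / 319 years = 0.0142 m/yr = 1.42 cm/yr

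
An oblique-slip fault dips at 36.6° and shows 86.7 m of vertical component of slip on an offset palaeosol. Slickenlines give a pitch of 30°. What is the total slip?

291 m

dip-slip = throw / sin(dip) = 86.7 / sin(36.6°) = 145.4 m
net slip = dip-slip / sin(rake) = 145.4 / sin(30°) = 291 m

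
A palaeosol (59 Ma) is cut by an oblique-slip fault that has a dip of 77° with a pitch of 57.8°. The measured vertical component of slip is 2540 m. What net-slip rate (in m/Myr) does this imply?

dip-slip = throw / sin(dip) = 2540 / sin(77°) = 2607 m
net slip = dip-slip / sin(rake) = 2607 / sin(57.8°) = 3081 m
rate = 3081 m / 59 Ma = 0.0000522 m/yr = 52.2 m/Myr

52.2 m/Myr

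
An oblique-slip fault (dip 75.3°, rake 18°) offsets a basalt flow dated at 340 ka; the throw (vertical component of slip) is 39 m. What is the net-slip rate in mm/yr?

0.384 mm/yr

dip-slip = throw / sin(dip) = 39 / sin(75.3°) = 40.32 m
net slip = dip-slip / sin(rake) = 40.32 / sin(18°) = 130.5 m
rate = 130.5 m / 340 ka = 0.000384 m/yr = 0.384 mm/yr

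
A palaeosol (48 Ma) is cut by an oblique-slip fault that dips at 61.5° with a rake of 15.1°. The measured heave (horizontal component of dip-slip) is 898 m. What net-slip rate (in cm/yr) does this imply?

0.0151 cm/yr

dip-slip = heave / cos(dip) = 898 / cos(61.5°) = 1882 m
net slip = dip-slip / sin(rake) = 1882 / sin(15.1°) = 7224 m
rate = 7224 m / 48 Ma = 0.000151 m/yr = 0.0151 cm/yr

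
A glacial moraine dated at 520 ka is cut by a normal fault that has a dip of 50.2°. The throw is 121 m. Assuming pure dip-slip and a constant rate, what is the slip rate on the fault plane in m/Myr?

dip-slip = throw / sin(dip) = 121 m / sin(50.2°) = 157.5 m
rate = 157.5 m / 520 ka = 0.000303 m/yr = 303 m/Myr

303 m/Myr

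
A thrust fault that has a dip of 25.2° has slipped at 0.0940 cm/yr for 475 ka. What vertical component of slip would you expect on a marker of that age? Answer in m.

dip-slip = rate × time = 0.0940 cm/yr × 475 ka = 446.5 m
throw = dip-slip × sin(dip) = 446.5 × sin(25.2°) = 190 m

190 m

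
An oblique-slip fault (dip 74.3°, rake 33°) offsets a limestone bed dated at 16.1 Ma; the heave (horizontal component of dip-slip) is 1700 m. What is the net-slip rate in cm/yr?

dip-slip = heave / cos(dip) = 1700 / cos(74.3°) = 6282 m
net slip = dip-slip / sin(rake) = 6282 / sin(33°) = 11530 m
rate = 11530 m / 16.1 Ma = 0.000716 m/yr = 0.0716 cm/yr

0.0716 cm/yr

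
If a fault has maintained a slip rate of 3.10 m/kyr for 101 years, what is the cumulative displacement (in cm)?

slip = rate × time = 3.10 m/kyr × 101 years = 0.313 m = 31.3 cm

31.3 cm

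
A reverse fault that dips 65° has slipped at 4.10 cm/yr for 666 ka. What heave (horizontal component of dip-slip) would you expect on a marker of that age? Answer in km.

11.5 km

dip-slip = rate × time = 4.10 cm/yr × 666 ka = 27310 m
heave = dip-slip × cos(dip) = 27310 × cos(65°) = 11500 m = 11.5 km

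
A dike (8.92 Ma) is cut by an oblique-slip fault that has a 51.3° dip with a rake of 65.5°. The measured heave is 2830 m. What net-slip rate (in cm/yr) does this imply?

dip-slip = heave / cos(dip) = 2830 / cos(51.3°) = 4526 m
net slip = dip-slip / sin(rake) = 4526 / sin(65.5°) = 4974 m
rate = 4974 m / 8.92 Ma = 0.000558 m/yr = 0.0558 cm/yr

0.0558 cm/yr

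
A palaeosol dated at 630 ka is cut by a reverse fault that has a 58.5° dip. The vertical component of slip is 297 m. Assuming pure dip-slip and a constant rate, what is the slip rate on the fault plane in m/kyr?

dip-slip = throw / sin(dip) = 297 m / sin(58.5°) = 348.3 m
rate = 348.3 m / 630 ka = 0.000553 m/yr = 0.553 m/kyr

0.553 m/kyr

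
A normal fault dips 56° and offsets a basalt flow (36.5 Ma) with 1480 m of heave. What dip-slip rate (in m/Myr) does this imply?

72.5 m/Myr

dip-slip = heave / cos(dip) = 1480 m / cos(56°) = 2647 m
rate = 2647 m / 36.5 Ma = 0.0000725 m/yr = 72.5 m/Myr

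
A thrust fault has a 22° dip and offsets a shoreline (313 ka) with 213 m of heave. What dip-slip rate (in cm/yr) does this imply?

0.0734 cm/yr

dip-slip = heave / cos(dip) = 213 m / cos(22°) = 229.7 m
rate = 229.7 m / 313 ka = 0.000734 m/yr = 0.0734 cm/yr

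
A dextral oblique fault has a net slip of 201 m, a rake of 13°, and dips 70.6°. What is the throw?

42.6 m

dip-slip = net slip × sin(rake) = 201 m × sin(13°) = 45.22 m
throw = dip-slip × sin(dip) = 45.22 × sin(70.6°) = 42.6 m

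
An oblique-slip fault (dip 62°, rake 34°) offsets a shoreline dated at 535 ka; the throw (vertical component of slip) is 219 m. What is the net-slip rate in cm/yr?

0.0829 cm/yr

dip-slip = throw / sin(dip) = 219 / sin(62°) = 248 m
net slip = dip-slip / sin(rake) = 248 / sin(34°) = 443.6 m
rate = 443.6 m / 535 ka = 0.000829 m/yr = 0.0829 cm/yr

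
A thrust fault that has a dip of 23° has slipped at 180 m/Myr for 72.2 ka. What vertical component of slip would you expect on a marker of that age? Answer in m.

5.08 m

dip-slip = rate × time = 180 m/Myr × 72.2 ka = 13 m
throw = dip-slip × sin(dip) = 13 × sin(23°) = 5.08 m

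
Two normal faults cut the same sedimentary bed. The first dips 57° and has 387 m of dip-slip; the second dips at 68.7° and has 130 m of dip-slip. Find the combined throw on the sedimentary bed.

446 m

throw_A = 387 × sin(57°) = 324.6 m
throw_B = 130 × sin(68.7°) = 121.1 m
total = 324.6 + 121.1 = 446 m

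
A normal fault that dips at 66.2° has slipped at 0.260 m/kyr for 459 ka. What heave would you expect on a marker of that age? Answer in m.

dip-slip = rate × time = 0.260 m/kyr × 459 ka = 119.3 m
heave = dip-slip × cos(dip) = 119.3 × cos(66.2°) = 48.2 m

48.2 m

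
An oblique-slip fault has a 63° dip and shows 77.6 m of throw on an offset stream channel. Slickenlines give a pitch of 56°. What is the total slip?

dip-slip = throw / sin(dip) = 77.6 / sin(63°) = 87.09 m
net slip = dip-slip / sin(rake) = 87.09 / sin(56°) = 105 m

105 m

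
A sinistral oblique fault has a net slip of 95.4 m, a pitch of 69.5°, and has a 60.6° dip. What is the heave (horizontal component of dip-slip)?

dip-slip = net slip × sin(rake) = 95.4 m × sin(69.5°) = 89.36 m
heave = dip-slip × cos(dip) = 89.36 × cos(60.6°) = 43.9 m

43.9 m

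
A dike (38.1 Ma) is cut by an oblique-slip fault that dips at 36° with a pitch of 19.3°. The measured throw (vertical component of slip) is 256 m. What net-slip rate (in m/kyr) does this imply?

dip-slip = throw / sin(dip) = 256 / sin(36°) = 435.5 m
net slip = dip-slip / sin(rake) = 435.5 / sin(19.3°) = 1318 m
rate = 1318 m / 38.1 Ma = 0.0000346 m/yr = 0.0346 m/kyr

0.0346 m/kyr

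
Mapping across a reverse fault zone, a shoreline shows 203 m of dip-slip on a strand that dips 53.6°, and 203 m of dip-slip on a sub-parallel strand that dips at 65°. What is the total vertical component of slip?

throw_A = 203 × sin(53.6°) = 163.4 m
throw_B = 203 × sin(65°) = 184 m
total = 163.4 + 184 = 347 m

347 m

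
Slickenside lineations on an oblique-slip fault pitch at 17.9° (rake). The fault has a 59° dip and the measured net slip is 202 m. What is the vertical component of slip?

dip-slip = net slip × sin(rake) = 202 m × sin(17.9°) = 62.09 m
throw = dip-slip × sin(dip) = 62.09 × sin(59°) = 53.2 m

53.2 m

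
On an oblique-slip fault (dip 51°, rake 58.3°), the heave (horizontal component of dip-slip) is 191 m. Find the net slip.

357 m

dip-slip = heave / cos(dip) = 191 / cos(51°) = 303.5 m
net slip = dip-slip / sin(rake) = 303.5 / sin(58.3°) = 357 m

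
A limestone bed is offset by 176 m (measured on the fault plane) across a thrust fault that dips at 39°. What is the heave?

heave = dip-slip × cos(dip) = 176 m × cos(39°) = 137 m

137 m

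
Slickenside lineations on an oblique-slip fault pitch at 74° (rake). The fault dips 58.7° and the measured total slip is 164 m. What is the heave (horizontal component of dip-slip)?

dip-slip = net slip × sin(rake) = 164 m × sin(74°) = 157.6 m
heave = dip-slip × cos(dip) = 157.6 × cos(58.7°) = 81.9 m

81.9 m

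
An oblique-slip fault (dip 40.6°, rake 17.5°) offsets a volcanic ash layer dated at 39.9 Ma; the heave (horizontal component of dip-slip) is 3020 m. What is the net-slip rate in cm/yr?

dip-slip = heave / cos(dip) = 3020 / cos(40.6°) = 3977 m
net slip = dip-slip / sin(rake) = 3977 / sin(17.5°) = 13230 m
rate = 13230 m / 39.9 Ma = 0.000332 m/yr = 0.0332 cm/yr

0.0332 cm/yr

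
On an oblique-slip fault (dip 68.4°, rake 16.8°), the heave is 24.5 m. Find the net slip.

dip-slip = heave / cos(dip) = 24.5 / cos(68.4°) = 66.55 m
net slip = dip-slip / sin(rake) = 66.55 / sin(16.8°) = 230 m

230 m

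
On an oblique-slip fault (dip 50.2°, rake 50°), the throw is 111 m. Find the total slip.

dip-slip = throw / sin(dip) = 111 / sin(50.2°) = 144.5 m
net slip = dip-slip / sin(rake) = 144.5 / sin(50°) = 189 m

189 m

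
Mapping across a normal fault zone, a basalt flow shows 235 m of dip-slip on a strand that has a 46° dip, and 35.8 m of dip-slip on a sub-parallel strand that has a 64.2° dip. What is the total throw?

201 m

throw_A = 235 × sin(46°) = 169 m
throw_B = 35.8 × sin(64.2°) = 32.23 m
total = 169 + 32.23 = 201 m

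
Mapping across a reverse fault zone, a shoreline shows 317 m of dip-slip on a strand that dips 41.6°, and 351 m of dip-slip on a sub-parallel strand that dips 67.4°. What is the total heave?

heave_A = 317 × cos(41.6°) = 237.1 m
heave_B = 351 × cos(67.4°) = 134.9 m
total = 237.1 + 134.9 = 372 m

372 m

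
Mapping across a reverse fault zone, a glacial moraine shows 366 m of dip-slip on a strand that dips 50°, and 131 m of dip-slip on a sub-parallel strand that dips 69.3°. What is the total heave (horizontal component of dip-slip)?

282 m

heave_A = 366 × cos(50°) = 235.3 m
heave_B = 131 × cos(69.3°) = 46.31 m
total = 235.3 + 46.31 = 282 m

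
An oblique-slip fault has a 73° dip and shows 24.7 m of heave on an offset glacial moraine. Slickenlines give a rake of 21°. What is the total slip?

dip-slip = heave / cos(dip) = 24.7 / cos(73°) = 84.48 m
net slip = dip-slip / sin(rake) = 84.48 / sin(21°) = 236 m

236 m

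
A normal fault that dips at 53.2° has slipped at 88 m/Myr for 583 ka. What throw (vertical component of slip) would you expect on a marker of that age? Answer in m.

dip-slip = rate × time = 88 m/Myr × 583 ka = 51.30 m
throw = dip-slip × sin(dip) = 51.30 × sin(53.2°) = 41.1 m

41.1 m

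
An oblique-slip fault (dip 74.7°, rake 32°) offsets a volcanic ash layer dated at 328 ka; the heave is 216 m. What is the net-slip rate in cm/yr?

dip-slip = heave / cos(dip) = 216 / cos(74.7°) = 818.6 m
net slip = dip-slip / sin(rake) = 818.6 / sin(32°) = 1545 m
rate = 1545 m / 328 ka = 0.00471 m/yr = 0.471 cm/yr

0.471 cm/yr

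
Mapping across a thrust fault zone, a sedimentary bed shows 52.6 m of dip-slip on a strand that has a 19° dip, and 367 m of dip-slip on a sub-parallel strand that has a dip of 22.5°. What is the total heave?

heave_A = 52.6 × cos(19°) = 49.73 m
heave_B = 367 × cos(22.5°) = 339.1 m
total = 49.73 + 339.1 = 389 m

389 m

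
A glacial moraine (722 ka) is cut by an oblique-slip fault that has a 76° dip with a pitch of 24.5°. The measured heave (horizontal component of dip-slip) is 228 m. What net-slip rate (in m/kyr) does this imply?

dip-slip = heave / cos(dip) = 228 / cos(76°) = 942.5 m
net slip = dip-slip / sin(rake) = 942.5 / sin(24.5°) = 2273 m
rate = 2273 m / 722 ka = 0.00315 m/yr = 3.15 m/kyr

3.15 m/kyr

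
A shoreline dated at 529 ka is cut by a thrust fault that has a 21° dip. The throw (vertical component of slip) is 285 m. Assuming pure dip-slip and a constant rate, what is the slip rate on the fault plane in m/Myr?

1500 m/Myr

dip-slip = throw / sin(dip) = 285 m / sin(21°) = 795.3 m
rate = 795.3 m / 529 ka = 0.00150 m/yr = 1500 m/Myr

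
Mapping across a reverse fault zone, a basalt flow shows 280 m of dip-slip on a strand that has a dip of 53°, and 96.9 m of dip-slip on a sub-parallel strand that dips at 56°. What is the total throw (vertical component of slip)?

throw_A = 280 × sin(53°) = 223.6 m
throw_B = 96.9 × sin(56°) = 80.33 m
total = 223.6 + 80.33 = 304 m

304 m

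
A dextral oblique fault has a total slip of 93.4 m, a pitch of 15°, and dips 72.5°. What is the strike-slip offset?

strike-slip = net slip × cos(rake) = 93.4 m × cos(15°) = 90.2 m

90.2 m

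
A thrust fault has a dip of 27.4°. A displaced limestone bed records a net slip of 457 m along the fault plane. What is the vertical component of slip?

210 m

throw = dip-slip × sin(dip) = 457 m × sin(27.4°) = 210 m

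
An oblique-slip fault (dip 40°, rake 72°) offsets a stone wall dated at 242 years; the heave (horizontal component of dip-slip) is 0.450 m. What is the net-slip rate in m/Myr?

2550 m/Myr

dip-slip = heave / cos(dip) = 0.450 / cos(40°) = 0.5874 m
net slip = dip-slip / sin(rake) = 0.5874 / sin(72°) = 0.6177 m
rate = 0.6177 m / 242 years = 0.00255 m/yr = 2550 m/Myr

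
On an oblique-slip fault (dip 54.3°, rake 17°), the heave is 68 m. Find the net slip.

dip-slip = heave / cos(dip) = 68 / cos(54.3°) = 116.5 m
net slip = dip-slip / sin(rake) = 116.5 / sin(17°) = 399 m

399 m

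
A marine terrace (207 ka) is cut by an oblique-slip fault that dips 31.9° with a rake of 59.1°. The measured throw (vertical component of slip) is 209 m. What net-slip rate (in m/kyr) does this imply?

dip-slip = throw / sin(dip) = 209 / sin(31.9°) = 395.5 m
net slip = dip-slip / sin(rake) = 395.5 / sin(59.1°) = 460.9 m
rate = 460.9 m / 207 ka = 0.00223 m/yr = 2.23 m/kyr

2.23 m/kyr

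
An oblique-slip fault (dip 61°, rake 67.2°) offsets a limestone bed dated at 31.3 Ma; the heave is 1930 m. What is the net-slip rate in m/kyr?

0.138 m/kyr

dip-slip = heave / cos(dip) = 1930 / cos(61°) = 3981 m
net slip = dip-slip / sin(rake) = 3981 / sin(67.2°) = 4318 m
rate = 4318 m / 31.3 Ma = 0.000138 m/yr = 0.138 m/kyr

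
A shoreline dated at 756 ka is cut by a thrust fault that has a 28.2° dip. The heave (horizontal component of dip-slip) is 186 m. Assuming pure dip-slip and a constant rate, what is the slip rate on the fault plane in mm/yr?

dip-slip = heave / cos(dip) = 186 m / cos(28.2°) = 211.1 m
rate = 211.1 m / 756 ka = 0.000279 m/yr = 0.279 mm/yr

0.279 mm/yr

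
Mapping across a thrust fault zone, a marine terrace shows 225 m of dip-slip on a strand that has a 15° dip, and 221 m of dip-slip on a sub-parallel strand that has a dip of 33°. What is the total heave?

403 m

heave_A = 225 × cos(15°) = 217.3 m
heave_B = 221 × cos(33°) = 185.3 m
total = 217.3 + 185.3 = 403 m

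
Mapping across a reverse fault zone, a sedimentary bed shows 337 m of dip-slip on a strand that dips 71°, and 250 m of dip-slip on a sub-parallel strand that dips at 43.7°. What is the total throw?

throw_A = 337 × sin(71°) = 318.6 m
throw_B = 250 × sin(43.7°) = 172.7 m
total = 318.6 + 172.7 = 491 m

491 m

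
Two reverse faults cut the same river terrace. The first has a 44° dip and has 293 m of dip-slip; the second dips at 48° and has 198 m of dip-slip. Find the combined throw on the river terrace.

throw_A = 293 × sin(44°) = 203.5 m
throw_B = 198 × sin(48°) = 147.1 m
total = 203.5 + 147.1 = 351 m

351 m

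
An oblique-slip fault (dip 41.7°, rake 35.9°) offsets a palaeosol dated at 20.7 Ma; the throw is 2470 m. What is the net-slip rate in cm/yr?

dip-slip = throw / sin(dip) = 2470 / sin(41.7°) = 3713 m
net slip = dip-slip / sin(rake) = 3713 / sin(35.9°) = 6332 m
rate = 6332 m / 20.7 Ma = 0.000306 m/yr = 0.0306 cm/yr

0.0306 cm/yr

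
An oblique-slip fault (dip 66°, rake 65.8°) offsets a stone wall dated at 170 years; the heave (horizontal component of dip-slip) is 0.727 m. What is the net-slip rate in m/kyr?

dip-slip = heave / cos(dip) = 0.727 / cos(66°) = 1.787 m
net slip = dip-slip / sin(rake) = 1.787 / sin(65.8°) = 1.960 m
rate = 1.960 m / 170 years = 0.0115 m/yr = 11.5 m/kyr

11.5 m/kyr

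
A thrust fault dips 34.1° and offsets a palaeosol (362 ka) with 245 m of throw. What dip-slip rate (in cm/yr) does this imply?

dip-slip = throw / sin(dip) = 245 m / sin(34.1°) = 437 m
rate = 437 m / 362 ka = 0.00121 m/yr = 0.121 cm/yr

0.121 cm/yr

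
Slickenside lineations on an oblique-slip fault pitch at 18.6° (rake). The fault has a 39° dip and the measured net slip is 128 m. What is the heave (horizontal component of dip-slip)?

31.7 m

dip-slip = net slip × sin(rake) = 128 m × sin(18.6°) = 40.83 m
heave = dip-slip × cos(dip) = 40.83 × cos(39°) = 31.7 m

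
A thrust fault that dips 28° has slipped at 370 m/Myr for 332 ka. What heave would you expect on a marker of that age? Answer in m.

108 m

dip-slip = rate × time = 370 m/Myr × 332 ka = 122.8 m
heave = dip-slip × cos(dip) = 122.8 × cos(28°) = 108 m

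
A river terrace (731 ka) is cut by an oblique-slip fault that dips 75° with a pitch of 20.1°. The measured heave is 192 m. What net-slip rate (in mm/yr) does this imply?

dip-slip = heave / cos(dip) = 192 / cos(75°) = 741.8 m
net slip = dip-slip / sin(rake) = 741.8 / sin(20.1°) = 2159 m
rate = 2159 m / 731 ka = 0.00295 m/yr = 2.95 mm/yr

2.95 mm/yr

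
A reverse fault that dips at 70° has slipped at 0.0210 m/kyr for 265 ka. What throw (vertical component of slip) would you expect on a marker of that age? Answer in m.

5.23 m

dip-slip = rate × time = 0.0210 m/kyr × 265 ka = 5.565 m
throw = dip-slip × sin(dip) = 5.565 × sin(70°) = 5.23 m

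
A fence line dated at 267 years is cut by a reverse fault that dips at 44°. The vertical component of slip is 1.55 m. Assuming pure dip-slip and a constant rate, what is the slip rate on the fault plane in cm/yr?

0.836 cm/yr

dip-slip = throw / sin(dip) = 1.55 m / sin(44°) = 2.231 m
rate = 2.231 m / 267 years = 0.00836 m/yr = 0.836 cm/yr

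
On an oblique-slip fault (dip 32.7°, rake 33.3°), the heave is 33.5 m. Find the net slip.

dip-slip = heave / cos(dip) = 33.5 / cos(32.7°) = 39.81 m
net slip = dip-slip / sin(rake) = 39.81 / sin(33.3°) = 72.5 m

72.5 m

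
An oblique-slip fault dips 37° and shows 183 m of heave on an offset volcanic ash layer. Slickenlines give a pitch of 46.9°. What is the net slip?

314 m

dip-slip = heave / cos(dip) = 183 / cos(37°) = 229.1 m
net slip = dip-slip / sin(rake) = 229.1 / sin(46.9°) = 314 m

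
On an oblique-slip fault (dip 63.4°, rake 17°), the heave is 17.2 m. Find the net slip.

dip-slip = heave / cos(dip) = 17.2 / cos(63.4°) = 38.41 m
net slip = dip-slip / sin(rake) = 38.41 / sin(17°) = 131 m

131 m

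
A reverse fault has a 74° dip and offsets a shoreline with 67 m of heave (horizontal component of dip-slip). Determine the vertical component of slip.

234 m

throw = heave × tan(dip) = 67 × tan(74°) = 234 m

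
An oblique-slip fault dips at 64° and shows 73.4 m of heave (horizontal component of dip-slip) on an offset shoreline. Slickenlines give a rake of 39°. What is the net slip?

266 m

dip-slip = heave / cos(dip) = 73.4 / cos(64°) = 167.4 m
net slip = dip-slip / sin(rake) = 167.4 / sin(39°) = 266 m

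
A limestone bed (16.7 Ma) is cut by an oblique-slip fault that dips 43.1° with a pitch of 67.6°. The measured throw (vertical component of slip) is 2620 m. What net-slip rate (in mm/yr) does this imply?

0.248 mm/yr

dip-slip = throw / sin(dip) = 2620 / sin(43.1°) = 3834 m
net slip = dip-slip / sin(rake) = 3834 / sin(67.6°) = 4147 m
rate = 4147 m / 16.7 Ma = 0.000248 m/yr = 0.248 mm/yr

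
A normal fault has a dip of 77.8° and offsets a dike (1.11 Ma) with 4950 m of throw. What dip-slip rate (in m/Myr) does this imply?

4560 m/Myr

dip-slip = throw / sin(dip) = 4950 m / sin(77.8°) = 5064 m
rate = 5064 m / 1.11 Ma = 0.00456 m/yr = 4560 m/Myr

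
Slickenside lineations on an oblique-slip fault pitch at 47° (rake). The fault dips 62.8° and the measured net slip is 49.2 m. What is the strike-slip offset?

33.6 m

strike-slip = net slip × cos(rake) = 49.2 m × cos(47°) = 33.6 m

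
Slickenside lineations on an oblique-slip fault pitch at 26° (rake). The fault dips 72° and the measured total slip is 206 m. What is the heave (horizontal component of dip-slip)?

27.9 m

dip-slip = net slip × sin(rake) = 206 m × sin(26°) = 90.30 m
heave = dip-slip × cos(dip) = 90.30 × cos(72°) = 27.9 m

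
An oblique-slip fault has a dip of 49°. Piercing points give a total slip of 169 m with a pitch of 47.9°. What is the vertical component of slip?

dip-slip = net slip × sin(rake) = 169 m × sin(47.9°) = 125.4 m
throw = dip-slip × sin(dip) = 125.4 × sin(49°) = 94.6 m

94.6 m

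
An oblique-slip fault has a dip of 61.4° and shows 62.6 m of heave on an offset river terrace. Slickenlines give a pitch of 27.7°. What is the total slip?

dip-slip = heave / cos(dip) = 62.6 / cos(61.4°) = 130.8 m
net slip = dip-slip / sin(rake) = 130.8 / sin(27.7°) = 281 m

281 m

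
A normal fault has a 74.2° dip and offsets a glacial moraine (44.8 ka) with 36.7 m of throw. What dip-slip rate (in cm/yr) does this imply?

dip-slip = throw / sin(dip) = 36.7 m / sin(74.2°) = 38.14 m
rate = 38.14 m / 44.8 ka = 0.000851 m/yr = 0.0851 cm/yr

0.0851 cm/yr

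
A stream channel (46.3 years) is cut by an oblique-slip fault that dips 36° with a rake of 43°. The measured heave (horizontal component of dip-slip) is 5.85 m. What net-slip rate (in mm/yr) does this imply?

229 mm/yr

dip-slip = heave / cos(dip) = 5.85 / cos(36°) = 7.231 m
net slip = dip-slip / sin(rake) = 7.231 / sin(43°) = 10.60 m
rate = 10.60 m / 46.3 years = 0.229 m/yr = 229 mm/yr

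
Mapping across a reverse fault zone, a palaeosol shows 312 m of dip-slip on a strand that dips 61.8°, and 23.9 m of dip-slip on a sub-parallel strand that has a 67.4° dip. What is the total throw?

297 m

throw_A = 312 × sin(61.8°) = 275 m
throw_B = 23.9 × sin(67.4°) = 22.06 m
total = 275 + 22.06 = 297 m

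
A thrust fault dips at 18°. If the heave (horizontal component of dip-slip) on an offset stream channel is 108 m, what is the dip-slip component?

114 m

dip-slip = heave / cos(dip) = 108 / cos(18°) = 114 m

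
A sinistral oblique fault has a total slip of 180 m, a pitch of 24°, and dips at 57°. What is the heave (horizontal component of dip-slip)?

dip-slip = net slip × sin(rake) = 180 m × sin(24°) = 73.21 m
heave = dip-slip × cos(dip) = 73.21 × cos(57°) = 39.9 m

39.9 m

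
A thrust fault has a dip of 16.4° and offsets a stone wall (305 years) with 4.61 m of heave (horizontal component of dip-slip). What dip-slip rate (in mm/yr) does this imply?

dip-slip = heave / cos(dip) = 4.61 m / cos(16.4°) = 4.806 m
rate = 4.806 m / 305 years = 0.0158 m/yr = 15.8 mm/yr

15.8 mm/yr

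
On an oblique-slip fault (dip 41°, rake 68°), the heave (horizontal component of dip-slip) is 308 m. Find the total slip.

dip-slip = heave / cos(dip) = 308 / cos(41°) = 408.1 m
net slip = dip-slip / sin(rake) = 408.1 / sin(68°) = 440 m

440 m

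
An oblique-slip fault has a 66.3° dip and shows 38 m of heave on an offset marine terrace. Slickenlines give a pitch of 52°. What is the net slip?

120 m

dip-slip = heave / cos(dip) = 38 / cos(66.3°) = 94.54 m
net slip = dip-slip / sin(rake) = 94.54 / sin(52°) = 120 m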